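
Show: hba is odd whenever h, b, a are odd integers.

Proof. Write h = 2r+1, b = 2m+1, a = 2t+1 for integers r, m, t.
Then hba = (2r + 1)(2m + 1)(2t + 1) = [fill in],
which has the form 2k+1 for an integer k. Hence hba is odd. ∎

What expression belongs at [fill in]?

(2r + 1)(2m + 1)(2t + 1) = 8mrt + 4mr + 4mt + 2m + 4rt + 2r + 2t + 1
= 2(4mrt + 2mr + 2mt + m + 2rt + r + t) + 1.
Since 4mrt + 2mr + 2mt + m + 2rt + r + t is an integer, the product is of the form 2k+1 for an integer k.

2(4mrt + 2mr + 2mt + m + 2rt + r + t) + 1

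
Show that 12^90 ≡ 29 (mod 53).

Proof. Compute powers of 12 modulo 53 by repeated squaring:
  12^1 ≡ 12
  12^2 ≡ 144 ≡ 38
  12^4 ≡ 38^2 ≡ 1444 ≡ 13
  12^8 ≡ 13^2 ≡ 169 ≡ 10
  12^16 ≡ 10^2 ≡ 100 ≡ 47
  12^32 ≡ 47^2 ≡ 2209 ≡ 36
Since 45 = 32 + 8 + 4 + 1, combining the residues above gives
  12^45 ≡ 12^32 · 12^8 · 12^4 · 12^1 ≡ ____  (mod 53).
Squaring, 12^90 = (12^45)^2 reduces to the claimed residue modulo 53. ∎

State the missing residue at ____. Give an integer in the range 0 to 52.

12^32 · 12^8 · 12^4 · 12^1 ≡ 36 · 10 · 13 · 12 = 56160.
56160 mod 53 = 33, so 12^45 ≡ 33 (mod 53).

33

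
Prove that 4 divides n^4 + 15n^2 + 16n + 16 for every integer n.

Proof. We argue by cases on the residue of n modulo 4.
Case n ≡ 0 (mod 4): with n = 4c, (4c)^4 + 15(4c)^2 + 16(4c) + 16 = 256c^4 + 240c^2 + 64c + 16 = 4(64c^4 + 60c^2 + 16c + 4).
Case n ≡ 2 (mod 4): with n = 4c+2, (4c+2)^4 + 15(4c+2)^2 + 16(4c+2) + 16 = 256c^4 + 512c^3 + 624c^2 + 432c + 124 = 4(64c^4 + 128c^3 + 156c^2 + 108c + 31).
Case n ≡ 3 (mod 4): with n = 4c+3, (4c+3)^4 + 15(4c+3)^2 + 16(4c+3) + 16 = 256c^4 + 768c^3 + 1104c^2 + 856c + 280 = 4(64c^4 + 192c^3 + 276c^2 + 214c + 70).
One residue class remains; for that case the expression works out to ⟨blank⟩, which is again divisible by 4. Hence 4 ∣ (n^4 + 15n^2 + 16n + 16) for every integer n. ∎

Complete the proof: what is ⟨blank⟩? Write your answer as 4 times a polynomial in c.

Only n ≡ 1 (mod 4) is unaccounted for. Put n = 4c+1:
(4c+1)^4 + 15(4c+1)^2 + 16(4c+1) + 16 expands to 256c^4 + 256c^3 + 336c^2 + 200c + 48,
and factoring out 4 leaves 4(64c^4 + 64c^3 + 84c^2 + 50c + 12).

4(64c^4 + 64c^3 + 84c^2 + 50c + 12)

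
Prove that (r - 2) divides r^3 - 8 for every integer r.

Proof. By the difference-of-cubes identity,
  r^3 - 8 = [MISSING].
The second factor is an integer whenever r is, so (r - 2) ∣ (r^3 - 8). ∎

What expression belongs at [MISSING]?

(r - 2)(r^2 + 2r + 4)

a^3 - b^3 = (a - b)(a^2 + ab + b^2). With a = r, b = 2:
r^3 - 8 = (r - 2)(r^2 + 2r + 4).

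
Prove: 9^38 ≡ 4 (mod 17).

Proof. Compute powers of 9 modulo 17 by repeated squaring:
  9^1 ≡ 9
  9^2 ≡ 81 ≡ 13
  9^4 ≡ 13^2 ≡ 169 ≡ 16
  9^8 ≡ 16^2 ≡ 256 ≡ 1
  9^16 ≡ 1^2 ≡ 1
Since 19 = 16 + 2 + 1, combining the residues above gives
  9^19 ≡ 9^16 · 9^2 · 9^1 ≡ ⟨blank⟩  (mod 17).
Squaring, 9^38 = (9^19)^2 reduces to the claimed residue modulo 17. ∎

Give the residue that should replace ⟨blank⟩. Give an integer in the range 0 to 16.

9^16 · 9^2 · 9^1 ≡ 1 · 13 · 9 = 117.
117 mod 17 = 15, so 9^19 ≡ 15 (mod 17).

15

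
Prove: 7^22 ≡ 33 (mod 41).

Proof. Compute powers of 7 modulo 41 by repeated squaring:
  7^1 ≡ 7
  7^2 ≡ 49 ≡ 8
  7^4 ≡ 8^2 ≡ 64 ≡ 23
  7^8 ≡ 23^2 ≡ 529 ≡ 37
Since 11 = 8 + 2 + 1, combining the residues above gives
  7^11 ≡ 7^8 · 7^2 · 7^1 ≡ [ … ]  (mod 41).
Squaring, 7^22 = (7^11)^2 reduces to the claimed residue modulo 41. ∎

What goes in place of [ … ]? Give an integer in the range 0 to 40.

Multiply the listed residues: 37 · 8 · 7 = 296 → 2072.
Reducing modulo 41: 2072 = 50·41 + 22, so 7^11 ≡ 22.

22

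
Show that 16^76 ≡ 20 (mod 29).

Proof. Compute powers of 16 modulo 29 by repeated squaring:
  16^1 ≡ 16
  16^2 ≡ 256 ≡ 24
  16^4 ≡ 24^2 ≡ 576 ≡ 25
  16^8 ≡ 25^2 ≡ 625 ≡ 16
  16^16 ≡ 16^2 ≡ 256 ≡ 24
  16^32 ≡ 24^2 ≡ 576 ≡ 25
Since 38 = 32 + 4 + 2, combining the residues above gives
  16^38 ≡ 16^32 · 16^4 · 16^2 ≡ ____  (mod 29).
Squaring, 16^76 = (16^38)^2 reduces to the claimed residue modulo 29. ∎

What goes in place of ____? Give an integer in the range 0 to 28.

Multiply the listed residues: 25 · 25 · 24 = 625 → 15000.
Reducing modulo 29: 15000 = 517·29 + 7, so 16^38 ≡ 7.

7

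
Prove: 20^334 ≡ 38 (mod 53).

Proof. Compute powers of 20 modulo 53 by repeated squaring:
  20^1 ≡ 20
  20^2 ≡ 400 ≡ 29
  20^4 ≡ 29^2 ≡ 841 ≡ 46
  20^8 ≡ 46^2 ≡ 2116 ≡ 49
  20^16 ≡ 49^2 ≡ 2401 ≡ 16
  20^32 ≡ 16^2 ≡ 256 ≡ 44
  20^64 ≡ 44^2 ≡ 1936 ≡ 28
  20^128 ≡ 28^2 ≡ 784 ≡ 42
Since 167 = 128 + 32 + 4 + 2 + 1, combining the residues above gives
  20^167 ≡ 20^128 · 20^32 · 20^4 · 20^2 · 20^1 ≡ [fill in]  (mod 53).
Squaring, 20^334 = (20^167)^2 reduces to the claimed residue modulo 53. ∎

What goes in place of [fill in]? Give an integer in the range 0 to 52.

12

20^128 · 20^32 · 20^4 · 20^2 · 20^1 ≡ 42 · 44 · 46 · 29 · 20 = 49304640.
49304640 mod 53 = 12, so 20^167 ≡ 12 (mod 53).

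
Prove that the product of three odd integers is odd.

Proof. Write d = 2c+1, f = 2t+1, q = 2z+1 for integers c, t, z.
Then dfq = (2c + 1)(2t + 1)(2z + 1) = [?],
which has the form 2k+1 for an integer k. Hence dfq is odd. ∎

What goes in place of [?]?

Expanding: (2c + 1)(2t + 1)(2z + 1) = 8ctz + 4ct + 4cz + 2c + 4tz + 2t + 2z + 1.
Every term except the constant is even, so this is 2(4ctz + 2ct + 2cz + c + 2tz + t + z) + 1,
and 4ctz + 2ct + 2cz + c + 2tz + t + z ∈ ℤ gives the required form.

2(4ctz + 2ct + 2cz + c + 2tz + t + z) + 1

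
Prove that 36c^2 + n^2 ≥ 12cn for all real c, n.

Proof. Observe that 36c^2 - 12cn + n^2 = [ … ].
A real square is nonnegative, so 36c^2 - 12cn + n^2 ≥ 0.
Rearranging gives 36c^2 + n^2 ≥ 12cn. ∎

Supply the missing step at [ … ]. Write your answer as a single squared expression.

The leading and trailing coefficients are 6^2 and 1^2, and 12 = 2·6·1, so the trinomial is (6c - n)^2.
Hence 36c^2 - 12cn + n^2 ≥ 0.

(6c - n)^2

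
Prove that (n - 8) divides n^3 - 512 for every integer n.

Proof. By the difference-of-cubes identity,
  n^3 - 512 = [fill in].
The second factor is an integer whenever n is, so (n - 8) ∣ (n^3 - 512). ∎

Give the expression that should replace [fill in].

(n - 8)(n^2 + 8n + 64)

a^3 - b^3 = (a - b)(a^2 + ab + b^2). With a = n, b = 8:
n^3 - 512 = (n - 8)(n^2 + 8n + 64).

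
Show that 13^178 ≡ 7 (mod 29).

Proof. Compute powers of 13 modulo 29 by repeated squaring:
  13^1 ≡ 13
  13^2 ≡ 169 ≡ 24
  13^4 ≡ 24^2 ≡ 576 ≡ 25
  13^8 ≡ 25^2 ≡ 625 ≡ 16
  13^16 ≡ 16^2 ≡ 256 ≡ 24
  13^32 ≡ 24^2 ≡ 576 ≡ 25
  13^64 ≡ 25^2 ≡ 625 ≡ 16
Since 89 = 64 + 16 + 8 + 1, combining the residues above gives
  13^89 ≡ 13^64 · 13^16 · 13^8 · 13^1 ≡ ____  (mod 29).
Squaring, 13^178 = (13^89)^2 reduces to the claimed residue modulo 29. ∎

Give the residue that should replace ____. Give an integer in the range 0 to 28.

6

13^64 · 13^16 · 13^8 · 13^1 ≡ 16 · 24 · 16 · 13 = 79872.
79872 mod 29 = 6, so 13^89 ≡ 6 (mod 29).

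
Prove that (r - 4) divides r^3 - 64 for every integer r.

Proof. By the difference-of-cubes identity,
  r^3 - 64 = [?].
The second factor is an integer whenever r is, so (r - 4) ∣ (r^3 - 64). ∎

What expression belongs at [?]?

(r - 4)(r^2 + 4r + 16)

Polynomial division of r^3 - 64 by r - 4 leaves remainder 0 and quotient r^2 + 4r + 16.
Hence r^3 - 64 = (r - 4)(r^2 + 4r + 16).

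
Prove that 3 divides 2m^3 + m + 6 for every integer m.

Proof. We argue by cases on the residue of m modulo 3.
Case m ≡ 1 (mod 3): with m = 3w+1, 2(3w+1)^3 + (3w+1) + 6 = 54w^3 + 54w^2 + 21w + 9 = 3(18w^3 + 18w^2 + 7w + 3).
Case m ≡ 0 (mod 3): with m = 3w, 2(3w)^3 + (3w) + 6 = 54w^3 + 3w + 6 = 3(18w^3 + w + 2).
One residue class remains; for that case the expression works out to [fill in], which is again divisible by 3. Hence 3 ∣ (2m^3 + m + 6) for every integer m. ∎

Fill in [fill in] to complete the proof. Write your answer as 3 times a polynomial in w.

The residues treated are {1, 0}, so the missing case is m ≡ 2 (mod 3); write m = 3w+2.
Then 2(3w+2)^3 + (3w+2) + 6 = 54w^3 + 108w^2 + 75w + 24 = 3(18w^3 + 36w^2 + 25w + 8).

3(18w^3 + 36w^2 + 25w + 8)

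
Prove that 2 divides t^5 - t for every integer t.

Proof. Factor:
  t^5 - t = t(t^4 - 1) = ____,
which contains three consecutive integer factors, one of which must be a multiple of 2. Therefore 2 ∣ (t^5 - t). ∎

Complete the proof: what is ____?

t^4 - 1 = (t^2 - 1)(t^2 + 1), and t^2 - 1 = (t-1)(t+1).
So t(t^4 - 1) = (t - 1)t(t + 1)(t^2 + 1).

(t - 1)t(t + 1)(t^2 + 1)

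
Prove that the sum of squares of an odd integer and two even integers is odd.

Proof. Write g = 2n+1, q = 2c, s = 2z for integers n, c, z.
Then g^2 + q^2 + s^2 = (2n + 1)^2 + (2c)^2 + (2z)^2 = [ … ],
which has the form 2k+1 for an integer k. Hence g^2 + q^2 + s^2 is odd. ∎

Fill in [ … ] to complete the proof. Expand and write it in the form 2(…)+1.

Expanding: (2n + 1)^2 + (2c)^2 + (2z)^2 = 4c^2 + 4n^2 + 4n + 4z^2 + 1.
Every term except the constant is even, so this is 2(2c^2 + 2n^2 + 2n + 2z^2) + 1,
and 2c^2 + 2n^2 + 2n + 2z^2 ∈ ℤ gives the required form.

2(2c^2 + 2n^2 + 2n + 2z^2) + 1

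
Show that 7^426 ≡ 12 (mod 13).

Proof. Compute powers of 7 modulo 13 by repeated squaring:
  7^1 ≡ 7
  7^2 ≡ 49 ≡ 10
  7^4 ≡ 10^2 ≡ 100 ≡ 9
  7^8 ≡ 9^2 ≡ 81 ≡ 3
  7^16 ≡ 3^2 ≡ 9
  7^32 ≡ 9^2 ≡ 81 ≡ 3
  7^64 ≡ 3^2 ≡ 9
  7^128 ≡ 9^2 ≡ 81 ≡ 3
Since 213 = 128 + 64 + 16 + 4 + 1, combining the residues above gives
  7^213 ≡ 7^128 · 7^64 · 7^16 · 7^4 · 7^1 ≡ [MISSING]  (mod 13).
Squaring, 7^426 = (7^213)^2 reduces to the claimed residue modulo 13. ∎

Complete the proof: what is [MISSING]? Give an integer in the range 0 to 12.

7^128 · 7^64 · 7^16 · 7^4 · 7^1 ≡ 3 · 9 · 9 · 9 · 7 = 15309.
15309 mod 13 = 8, so 7^213 ≡ 8 (mod 13).

8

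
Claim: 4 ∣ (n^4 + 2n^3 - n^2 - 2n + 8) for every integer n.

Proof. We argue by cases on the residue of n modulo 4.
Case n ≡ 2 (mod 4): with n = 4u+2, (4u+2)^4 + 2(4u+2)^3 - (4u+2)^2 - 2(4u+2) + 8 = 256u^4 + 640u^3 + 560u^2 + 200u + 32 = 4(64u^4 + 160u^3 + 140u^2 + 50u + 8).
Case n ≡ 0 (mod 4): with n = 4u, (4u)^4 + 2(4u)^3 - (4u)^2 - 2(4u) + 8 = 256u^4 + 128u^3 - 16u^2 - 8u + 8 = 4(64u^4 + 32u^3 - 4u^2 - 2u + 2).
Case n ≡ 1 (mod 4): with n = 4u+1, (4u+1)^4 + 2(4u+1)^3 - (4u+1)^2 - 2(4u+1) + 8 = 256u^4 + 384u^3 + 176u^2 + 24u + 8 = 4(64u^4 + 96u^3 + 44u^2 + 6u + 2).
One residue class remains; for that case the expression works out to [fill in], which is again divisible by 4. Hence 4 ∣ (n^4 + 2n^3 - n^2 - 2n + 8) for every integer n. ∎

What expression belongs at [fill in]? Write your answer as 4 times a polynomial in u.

4(64u^4 + 224u^3 + 284u^2 + 154u + 32)

The residues treated are {2, 0, 1}, so the missing case is n ≡ 3 (mod 4); write n = 4u+3.
Then (4u+3)^4 + 2(4u+3)^3 - (4u+3)^2 - 2(4u+3) + 8 = 256u^4 + 896u^3 + 1136u^2 + 616u + 128 = 4(64u^4 + 224u^3 + 284u^2 + 154u + 32).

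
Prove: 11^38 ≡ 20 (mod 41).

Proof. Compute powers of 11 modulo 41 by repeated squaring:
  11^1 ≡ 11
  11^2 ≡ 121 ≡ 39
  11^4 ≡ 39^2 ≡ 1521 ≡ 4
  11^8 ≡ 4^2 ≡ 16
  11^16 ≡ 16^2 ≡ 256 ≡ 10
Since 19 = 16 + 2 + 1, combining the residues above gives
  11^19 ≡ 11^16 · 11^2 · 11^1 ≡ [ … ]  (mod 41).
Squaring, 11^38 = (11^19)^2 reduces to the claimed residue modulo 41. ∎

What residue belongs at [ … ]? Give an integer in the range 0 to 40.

Multiply the listed residues: 10 · 39 · 11 = 390 → 4290.
Reducing modulo 41: 4290 = 104·41 + 26, so 11^19 ≡ 26.

26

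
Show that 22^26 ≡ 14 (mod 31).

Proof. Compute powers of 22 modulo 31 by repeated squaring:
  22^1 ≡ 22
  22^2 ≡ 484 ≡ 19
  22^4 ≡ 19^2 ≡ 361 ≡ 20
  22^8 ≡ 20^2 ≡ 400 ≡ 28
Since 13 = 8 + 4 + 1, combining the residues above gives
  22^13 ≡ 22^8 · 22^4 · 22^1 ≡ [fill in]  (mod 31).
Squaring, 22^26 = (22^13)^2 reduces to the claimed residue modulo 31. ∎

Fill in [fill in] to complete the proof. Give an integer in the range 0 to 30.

Multiply the listed residues: 28 · 20 · 22 = 560 → 12320.
Reducing modulo 31: 12320 = 397·31 + 13, so 22^13 ≡ 13.

13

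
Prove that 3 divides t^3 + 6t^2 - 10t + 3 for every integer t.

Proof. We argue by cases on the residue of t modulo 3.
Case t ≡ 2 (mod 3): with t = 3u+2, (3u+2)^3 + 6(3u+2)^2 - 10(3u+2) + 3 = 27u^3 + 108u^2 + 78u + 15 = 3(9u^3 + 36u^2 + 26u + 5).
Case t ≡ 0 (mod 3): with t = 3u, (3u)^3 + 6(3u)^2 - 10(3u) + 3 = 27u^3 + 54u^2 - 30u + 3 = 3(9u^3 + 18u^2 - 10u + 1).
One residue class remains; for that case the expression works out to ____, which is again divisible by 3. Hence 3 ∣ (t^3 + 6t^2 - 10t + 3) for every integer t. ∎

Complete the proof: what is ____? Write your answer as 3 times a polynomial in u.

3(9u^3 + 27u^2 + 5u)

The residues treated are {2, 0}, so the missing case is t ≡ 1 (mod 3); write t = 3u+1.
Then (3u+1)^3 + 6(3u+1)^2 - 10(3u+1) + 3 = 27u^3 + 81u^2 + 15u = 3(9u^3 + 27u^2 + 5u).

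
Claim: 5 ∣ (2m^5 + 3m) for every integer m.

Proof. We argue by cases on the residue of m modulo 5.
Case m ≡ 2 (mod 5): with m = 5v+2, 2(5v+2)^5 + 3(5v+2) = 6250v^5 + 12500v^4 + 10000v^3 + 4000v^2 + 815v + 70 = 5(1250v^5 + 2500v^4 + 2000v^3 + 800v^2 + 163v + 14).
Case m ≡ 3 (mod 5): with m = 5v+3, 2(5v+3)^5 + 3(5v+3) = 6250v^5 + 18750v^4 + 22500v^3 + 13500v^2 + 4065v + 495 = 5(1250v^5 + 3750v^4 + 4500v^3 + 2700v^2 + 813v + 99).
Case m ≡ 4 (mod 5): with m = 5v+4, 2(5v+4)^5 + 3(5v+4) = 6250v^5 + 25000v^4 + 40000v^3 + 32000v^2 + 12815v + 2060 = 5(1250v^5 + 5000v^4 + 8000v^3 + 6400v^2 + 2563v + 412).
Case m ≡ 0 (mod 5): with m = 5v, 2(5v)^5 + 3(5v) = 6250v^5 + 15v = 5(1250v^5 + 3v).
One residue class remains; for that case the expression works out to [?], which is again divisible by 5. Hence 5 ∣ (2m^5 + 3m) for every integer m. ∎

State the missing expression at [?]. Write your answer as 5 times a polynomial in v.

5(1250v^5 + 1250v^4 + 500v^3 + 100v^2 + 13v + 1)

Only m ≡ 1 (mod 5) is unaccounted for. Put m = 5v+1:
2(5v+1)^5 + 3(5v+1) expands to 6250v^5 + 6250v^4 + 2500v^3 + 500v^2 + 65v + 5,
and factoring out 5 leaves 5(1250v^5 + 1250v^4 + 500v^3 + 100v^2 + 13v + 1).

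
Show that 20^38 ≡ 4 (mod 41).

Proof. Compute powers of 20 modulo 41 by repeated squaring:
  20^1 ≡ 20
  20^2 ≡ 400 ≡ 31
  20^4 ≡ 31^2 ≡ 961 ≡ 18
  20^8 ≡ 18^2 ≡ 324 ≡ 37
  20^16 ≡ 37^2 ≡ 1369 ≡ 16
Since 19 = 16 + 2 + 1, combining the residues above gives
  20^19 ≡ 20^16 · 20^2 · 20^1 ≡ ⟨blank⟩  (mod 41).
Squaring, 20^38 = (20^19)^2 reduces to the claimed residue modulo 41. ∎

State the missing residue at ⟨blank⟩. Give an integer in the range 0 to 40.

39

Multiply the listed residues: 16 · 31 · 20 = 496 → 9920.
Reducing modulo 41: 9920 = 241·41 + 39, so 20^19 ≡ 39.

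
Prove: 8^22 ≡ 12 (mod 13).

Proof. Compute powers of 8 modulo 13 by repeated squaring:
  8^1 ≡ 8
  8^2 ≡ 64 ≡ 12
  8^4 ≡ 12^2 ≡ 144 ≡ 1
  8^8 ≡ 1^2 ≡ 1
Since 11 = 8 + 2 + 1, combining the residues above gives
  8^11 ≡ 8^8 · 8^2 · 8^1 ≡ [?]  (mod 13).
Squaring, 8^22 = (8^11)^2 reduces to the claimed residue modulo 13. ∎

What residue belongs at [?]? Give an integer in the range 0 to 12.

5

8^8 · 8^2 · 8^1 ≡ 1 · 12 · 8 = 96.
96 mod 13 = 5, so 8^11 ≡ 5 (mod 13).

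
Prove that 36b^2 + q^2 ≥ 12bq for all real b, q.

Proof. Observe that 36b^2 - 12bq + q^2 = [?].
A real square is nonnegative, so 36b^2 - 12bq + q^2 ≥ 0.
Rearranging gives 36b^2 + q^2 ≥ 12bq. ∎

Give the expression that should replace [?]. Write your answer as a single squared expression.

(6b - q)^2

36b^2 - 12bq + q^2 is a perfect-square trinomial: the outer terms are (6b)^2 and (q)^2, and the cross term is -2·6b·q.
So 36b^2 - 12bq + q^2 = (6b - q)^2 ≥ 0.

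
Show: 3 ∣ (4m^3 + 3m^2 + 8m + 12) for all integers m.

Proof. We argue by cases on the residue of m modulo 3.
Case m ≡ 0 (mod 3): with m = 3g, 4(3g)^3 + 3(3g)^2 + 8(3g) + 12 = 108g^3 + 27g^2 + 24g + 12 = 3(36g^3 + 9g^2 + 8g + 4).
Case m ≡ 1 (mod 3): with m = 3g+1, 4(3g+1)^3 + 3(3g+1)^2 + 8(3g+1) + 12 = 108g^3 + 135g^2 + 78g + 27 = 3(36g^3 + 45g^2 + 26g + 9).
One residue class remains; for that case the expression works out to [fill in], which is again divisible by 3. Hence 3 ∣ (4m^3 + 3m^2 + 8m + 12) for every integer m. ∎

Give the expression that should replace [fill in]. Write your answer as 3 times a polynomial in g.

3(36g^3 + 81g^2 + 68g + 24)

Only m ≡ 2 (mod 3) is unaccounted for. Put m = 3g+2:
4(3g+2)^3 + 3(3g+2)^2 + 8(3g+2) + 12 expands to 108g^3 + 243g^2 + 204g + 72,
and factoring out 3 leaves 3(36g^3 + 81g^2 + 68g + 24).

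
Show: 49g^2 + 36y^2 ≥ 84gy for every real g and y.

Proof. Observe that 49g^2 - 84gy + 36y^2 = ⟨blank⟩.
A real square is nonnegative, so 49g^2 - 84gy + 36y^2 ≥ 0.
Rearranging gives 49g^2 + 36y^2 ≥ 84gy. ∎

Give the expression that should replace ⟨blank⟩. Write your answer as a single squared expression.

49g^2 - 84gy + 36y^2 is a perfect-square trinomial: the outer terms are (7g)^2 and (6y)^2, and the cross term is -2·7g·6y.
So 49g^2 - 84gy + 36y^2 = (7g - 6y)^2 ≥ 0.

(7g - 6y)^2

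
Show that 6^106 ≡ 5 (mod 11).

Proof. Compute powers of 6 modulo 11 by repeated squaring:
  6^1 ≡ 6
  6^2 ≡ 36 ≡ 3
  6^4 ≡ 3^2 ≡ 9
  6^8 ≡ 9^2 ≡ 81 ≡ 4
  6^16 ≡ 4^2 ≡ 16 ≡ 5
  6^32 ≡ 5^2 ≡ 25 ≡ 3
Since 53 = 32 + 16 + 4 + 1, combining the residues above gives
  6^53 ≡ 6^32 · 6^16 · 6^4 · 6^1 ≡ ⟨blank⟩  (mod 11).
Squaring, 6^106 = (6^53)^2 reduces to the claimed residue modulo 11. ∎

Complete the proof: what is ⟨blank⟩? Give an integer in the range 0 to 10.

7

6^32 · 6^16 · 6^4 · 6^1 ≡ 3 · 5 · 9 · 6 = 810.
810 mod 11 = 7, so 6^53 ≡ 7 (mod 11).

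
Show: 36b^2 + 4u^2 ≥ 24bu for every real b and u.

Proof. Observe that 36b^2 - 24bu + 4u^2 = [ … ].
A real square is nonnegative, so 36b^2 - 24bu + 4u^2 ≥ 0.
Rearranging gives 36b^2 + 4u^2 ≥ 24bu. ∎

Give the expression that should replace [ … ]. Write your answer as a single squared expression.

(6b - 2u)^2

36b^2 - 24bu + 4u^2 is a perfect-square trinomial: the outer terms are (6b)^2 and (2u)^2, and the cross term is -2·6b·2u.
So 36b^2 - 24bu + 4u^2 = (6b - 2u)^2 ≥ 0.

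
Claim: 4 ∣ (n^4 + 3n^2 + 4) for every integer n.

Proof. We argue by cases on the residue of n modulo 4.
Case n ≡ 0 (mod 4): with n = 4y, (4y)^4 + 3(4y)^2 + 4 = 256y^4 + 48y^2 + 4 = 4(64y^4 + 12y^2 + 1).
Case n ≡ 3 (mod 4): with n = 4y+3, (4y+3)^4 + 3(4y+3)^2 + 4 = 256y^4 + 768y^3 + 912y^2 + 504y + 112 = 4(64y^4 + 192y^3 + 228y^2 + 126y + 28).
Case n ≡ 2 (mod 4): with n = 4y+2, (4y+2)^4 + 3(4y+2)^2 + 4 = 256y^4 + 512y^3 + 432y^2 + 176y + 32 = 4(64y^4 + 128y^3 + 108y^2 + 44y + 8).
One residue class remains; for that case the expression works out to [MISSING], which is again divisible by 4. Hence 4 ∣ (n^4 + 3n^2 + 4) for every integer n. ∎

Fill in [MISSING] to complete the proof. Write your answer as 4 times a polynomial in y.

The residues treated are {0, 3, 2}, so the missing case is n ≡ 1 (mod 4); write n = 4y+1.
Then (4y+1)^4 + 3(4y+1)^2 + 4 = 256y^4 + 256y^3 + 144y^2 + 40y + 8 = 4(64y^4 + 64y^3 + 36y^2 + 10y + 2).

4(64y^4 + 64y^3 + 36y^2 + 10y + 2)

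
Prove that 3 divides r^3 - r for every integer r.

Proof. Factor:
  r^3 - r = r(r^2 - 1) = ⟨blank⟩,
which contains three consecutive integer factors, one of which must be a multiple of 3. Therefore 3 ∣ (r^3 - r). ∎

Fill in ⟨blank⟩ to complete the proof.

r(r^2 - 1) = r(r - 1)(r + 1) = (r - 1)r(r + 1).
These three factors are consecutive integers, so their product is divisible by 3.

(r - 1)r(r + 1)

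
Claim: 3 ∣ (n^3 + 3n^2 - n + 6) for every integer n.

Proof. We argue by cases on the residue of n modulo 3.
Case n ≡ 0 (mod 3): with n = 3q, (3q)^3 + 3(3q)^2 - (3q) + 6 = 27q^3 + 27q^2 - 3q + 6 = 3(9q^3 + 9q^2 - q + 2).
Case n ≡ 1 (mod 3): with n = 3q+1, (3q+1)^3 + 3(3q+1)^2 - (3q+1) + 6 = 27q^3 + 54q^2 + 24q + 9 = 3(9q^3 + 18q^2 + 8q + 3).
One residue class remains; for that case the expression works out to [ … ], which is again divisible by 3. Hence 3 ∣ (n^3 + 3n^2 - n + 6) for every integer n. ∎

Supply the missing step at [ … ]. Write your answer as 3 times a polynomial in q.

3(9q^3 + 27q^2 + 23q + 8)

The residues treated are {0, 1}, so the missing case is n ≡ 2 (mod 3); write n = 3q+2.
Then (3q+2)^3 + 3(3q+2)^2 - (3q+2) + 6 = 27q^3 + 81q^2 + 69q + 24 = 3(9q^3 + 27q^2 + 23q + 8).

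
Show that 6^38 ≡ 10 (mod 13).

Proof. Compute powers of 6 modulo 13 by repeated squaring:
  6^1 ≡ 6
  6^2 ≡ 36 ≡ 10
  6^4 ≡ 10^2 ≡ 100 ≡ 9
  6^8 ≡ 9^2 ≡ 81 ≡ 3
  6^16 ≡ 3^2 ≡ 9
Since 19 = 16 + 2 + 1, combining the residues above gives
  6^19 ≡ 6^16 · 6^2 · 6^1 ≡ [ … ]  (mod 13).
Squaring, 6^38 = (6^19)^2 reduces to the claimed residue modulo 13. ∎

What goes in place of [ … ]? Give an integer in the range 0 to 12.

Multiply the listed residues: 9 · 10 · 6 = 90 → 540.
Reducing modulo 13: 540 = 41·13 + 7, so 6^19 ≡ 7.

7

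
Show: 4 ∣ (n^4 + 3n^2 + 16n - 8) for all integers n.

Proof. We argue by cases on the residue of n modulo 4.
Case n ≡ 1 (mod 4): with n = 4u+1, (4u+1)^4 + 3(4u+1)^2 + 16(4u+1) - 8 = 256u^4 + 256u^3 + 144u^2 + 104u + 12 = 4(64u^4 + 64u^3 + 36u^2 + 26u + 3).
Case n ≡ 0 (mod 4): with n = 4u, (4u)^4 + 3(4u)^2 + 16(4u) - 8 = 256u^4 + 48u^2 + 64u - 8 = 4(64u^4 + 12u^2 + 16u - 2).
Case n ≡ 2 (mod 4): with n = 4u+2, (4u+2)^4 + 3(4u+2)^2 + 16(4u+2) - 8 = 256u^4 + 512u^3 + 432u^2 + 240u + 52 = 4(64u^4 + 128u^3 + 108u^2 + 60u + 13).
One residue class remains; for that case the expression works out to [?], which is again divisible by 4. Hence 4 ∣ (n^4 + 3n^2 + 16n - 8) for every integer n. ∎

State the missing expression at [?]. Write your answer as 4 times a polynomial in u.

Only n ≡ 3 (mod 4) is unaccounted for. Put n = 4u+3:
(4u+3)^4 + 3(4u+3)^2 + 16(4u+3) - 8 expands to 256u^4 + 768u^3 + 912u^2 + 568u + 148,
and factoring out 4 leaves 4(64u^4 + 192u^3 + 228u^2 + 142u + 37).

4(64u^4 + 192u^3 + 228u^2 + 142u + 37)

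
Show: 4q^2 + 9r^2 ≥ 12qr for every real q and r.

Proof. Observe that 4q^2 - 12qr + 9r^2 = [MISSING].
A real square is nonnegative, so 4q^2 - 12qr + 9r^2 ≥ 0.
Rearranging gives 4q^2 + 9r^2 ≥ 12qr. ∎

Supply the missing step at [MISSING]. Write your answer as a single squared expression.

(2q - 3r)^2

4q^2 - 12qr + 9r^2 is a perfect-square trinomial: the outer terms are (2q)^2 and (3r)^2, and the cross term is -2·2q·3r.
So 4q^2 - 12qr + 9r^2 = (2q - 3r)^2 ≥ 0.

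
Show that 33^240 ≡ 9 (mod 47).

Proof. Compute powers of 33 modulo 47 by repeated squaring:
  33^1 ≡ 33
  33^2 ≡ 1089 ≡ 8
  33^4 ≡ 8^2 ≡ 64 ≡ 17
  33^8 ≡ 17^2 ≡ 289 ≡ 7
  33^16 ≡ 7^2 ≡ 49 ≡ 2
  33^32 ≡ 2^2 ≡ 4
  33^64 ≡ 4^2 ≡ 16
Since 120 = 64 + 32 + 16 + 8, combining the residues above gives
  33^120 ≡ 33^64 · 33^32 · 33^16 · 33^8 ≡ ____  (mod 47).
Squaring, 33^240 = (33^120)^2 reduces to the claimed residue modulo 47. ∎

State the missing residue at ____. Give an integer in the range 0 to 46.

3

Multiply the listed residues: 16 · 4 · 2 · 7 = 64 → 128 → 896.
Reducing modulo 47: 896 = 19·47 + 3, so 33^120 ≡ 3.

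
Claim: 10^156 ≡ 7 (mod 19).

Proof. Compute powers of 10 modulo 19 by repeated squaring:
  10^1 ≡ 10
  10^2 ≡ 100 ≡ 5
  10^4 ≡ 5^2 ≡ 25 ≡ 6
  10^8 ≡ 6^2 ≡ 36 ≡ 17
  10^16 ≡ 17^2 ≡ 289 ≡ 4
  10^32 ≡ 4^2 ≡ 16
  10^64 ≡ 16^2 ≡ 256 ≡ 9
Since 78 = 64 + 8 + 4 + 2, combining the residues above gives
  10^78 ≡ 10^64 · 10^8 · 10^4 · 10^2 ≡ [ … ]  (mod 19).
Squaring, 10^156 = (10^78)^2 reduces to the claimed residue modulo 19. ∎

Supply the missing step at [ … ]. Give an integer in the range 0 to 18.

11

Multiply the listed residues: 9 · 17 · 6 · 5 = 153 → 918 → 4590.
Reducing modulo 19: 4590 = 241·19 + 11, so 10^78 ≡ 11.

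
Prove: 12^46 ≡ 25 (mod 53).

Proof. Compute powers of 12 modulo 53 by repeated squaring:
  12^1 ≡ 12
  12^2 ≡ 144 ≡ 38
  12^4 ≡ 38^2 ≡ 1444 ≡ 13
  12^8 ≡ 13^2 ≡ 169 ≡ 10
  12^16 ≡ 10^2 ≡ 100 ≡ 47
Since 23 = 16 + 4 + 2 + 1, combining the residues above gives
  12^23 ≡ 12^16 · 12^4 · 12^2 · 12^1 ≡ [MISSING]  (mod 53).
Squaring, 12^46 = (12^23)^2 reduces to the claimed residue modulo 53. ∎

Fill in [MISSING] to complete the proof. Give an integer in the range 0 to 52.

48

12^16 · 12^4 · 12^2 · 12^1 ≡ 47 · 13 · 38 · 12 = 278616.
278616 mod 53 = 48, so 12^23 ≡ 48 (mod 53).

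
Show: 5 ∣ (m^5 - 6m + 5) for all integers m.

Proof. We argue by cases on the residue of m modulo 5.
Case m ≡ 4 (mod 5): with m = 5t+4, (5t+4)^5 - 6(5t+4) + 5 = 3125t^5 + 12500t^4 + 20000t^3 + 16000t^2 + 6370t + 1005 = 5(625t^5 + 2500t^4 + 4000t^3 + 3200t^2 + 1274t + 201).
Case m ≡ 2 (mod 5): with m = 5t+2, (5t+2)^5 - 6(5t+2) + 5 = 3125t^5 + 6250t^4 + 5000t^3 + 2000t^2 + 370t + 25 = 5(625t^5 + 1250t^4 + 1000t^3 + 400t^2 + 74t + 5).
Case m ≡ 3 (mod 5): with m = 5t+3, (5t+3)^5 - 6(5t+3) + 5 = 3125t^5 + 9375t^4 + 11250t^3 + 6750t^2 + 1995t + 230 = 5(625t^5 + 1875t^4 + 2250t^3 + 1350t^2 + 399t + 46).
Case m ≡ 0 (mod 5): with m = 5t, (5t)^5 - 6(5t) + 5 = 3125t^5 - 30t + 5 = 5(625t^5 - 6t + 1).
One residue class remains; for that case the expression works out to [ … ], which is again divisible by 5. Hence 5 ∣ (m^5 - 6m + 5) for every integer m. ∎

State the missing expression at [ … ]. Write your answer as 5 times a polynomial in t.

5(625t^5 + 625t^4 + 250t^3 + 50t^2 - t)

Only m ≡ 1 (mod 5) is unaccounted for. Put m = 5t+1:
(5t+1)^5 - 6(5t+1) + 5 expands to 3125t^5 + 3125t^4 + 1250t^3 + 250t^2 - 5t,
and factoring out 5 leaves 5(625t^5 + 625t^4 + 250t^3 + 50t^2 - t).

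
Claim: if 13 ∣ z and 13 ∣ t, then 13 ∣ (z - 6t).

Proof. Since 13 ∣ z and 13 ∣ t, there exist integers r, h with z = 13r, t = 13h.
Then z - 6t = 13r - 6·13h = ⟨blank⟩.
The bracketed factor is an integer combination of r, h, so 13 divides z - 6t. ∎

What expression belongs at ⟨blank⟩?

Each term has a factor of 13: 13r - 6·13h = 13·(-6h + r).
Since -6h + r is an integer, 13 ∣ (z - 6t).

13(-6h + r)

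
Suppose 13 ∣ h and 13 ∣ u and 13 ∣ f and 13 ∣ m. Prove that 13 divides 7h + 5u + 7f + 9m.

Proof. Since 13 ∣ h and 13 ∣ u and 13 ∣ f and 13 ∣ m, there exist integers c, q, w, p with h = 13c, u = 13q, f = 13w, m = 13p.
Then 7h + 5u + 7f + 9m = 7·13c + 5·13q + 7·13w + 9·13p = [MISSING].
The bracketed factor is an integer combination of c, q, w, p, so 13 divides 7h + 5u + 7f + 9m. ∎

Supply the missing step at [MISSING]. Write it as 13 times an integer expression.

Pull the common 13 out of every term: 7·13c + 5·13q + 7·13w + 9·13p = 13(7c + 9p + 5q + 7w).
7c + 9p + 5q + 7w is an integer, which exhibits the divisibility.

13(7c + 9p + 5q + 7w)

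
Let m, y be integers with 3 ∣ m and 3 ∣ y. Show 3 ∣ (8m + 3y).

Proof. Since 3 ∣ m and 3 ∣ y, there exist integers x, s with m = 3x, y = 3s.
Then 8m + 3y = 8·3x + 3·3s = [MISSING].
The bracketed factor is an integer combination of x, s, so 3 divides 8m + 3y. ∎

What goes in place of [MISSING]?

3(3s + 8x)

Each term has a factor of 3: 8·3x + 3·3s = 3·(3s + 8x).
Since 3s + 8x is an integer, 3 ∣ (8m + 3y).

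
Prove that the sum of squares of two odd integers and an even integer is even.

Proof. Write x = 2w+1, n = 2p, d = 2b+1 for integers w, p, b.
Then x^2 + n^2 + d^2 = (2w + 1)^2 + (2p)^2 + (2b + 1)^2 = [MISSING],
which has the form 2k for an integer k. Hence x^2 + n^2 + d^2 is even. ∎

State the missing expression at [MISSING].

Expanding: (2w + 1)^2 + (2p)^2 + (2b + 1)^2 = 4b^2 + 4b + 4p^2 + 4w^2 + 4w + 2.
Every term is even; pulling out the factor of 2 gives 2(2b^2 + 2b + 2p^2 + 2w^2 + 2w + 1).

2(2b^2 + 2b + 2p^2 + 2w^2 + 2w + 1)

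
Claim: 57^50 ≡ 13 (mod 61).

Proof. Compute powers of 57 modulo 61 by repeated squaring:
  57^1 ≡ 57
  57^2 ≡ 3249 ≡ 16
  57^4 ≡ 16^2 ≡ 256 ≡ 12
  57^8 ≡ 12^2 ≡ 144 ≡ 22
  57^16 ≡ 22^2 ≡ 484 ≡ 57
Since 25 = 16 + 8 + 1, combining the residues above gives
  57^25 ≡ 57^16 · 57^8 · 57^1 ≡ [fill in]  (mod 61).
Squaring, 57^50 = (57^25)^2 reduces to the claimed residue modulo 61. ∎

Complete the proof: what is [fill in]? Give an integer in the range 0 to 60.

47

Multiply the listed residues: 57 · 22 · 57 = 1254 → 71478.
Reducing modulo 61: 71478 = 1171·61 + 47, so 57^25 ≡ 47.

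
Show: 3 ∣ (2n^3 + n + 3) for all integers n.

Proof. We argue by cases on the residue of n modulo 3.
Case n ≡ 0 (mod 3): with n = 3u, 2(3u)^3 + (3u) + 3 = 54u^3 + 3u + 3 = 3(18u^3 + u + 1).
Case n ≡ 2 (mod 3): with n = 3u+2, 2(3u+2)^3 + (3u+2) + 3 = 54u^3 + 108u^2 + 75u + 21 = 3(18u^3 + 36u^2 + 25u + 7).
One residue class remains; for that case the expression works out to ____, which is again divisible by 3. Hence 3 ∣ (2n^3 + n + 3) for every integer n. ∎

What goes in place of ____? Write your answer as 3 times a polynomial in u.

Only n ≡ 1 (mod 3) is unaccounted for. Put n = 3u+1:
2(3u+1)^3 + (3u+1) + 3 expands to 54u^3 + 54u^2 + 21u + 6,
and factoring out 3 leaves 3(18u^3 + 18u^2 + 7u + 2).

3(18u^3 + 18u^2 + 7u + 2)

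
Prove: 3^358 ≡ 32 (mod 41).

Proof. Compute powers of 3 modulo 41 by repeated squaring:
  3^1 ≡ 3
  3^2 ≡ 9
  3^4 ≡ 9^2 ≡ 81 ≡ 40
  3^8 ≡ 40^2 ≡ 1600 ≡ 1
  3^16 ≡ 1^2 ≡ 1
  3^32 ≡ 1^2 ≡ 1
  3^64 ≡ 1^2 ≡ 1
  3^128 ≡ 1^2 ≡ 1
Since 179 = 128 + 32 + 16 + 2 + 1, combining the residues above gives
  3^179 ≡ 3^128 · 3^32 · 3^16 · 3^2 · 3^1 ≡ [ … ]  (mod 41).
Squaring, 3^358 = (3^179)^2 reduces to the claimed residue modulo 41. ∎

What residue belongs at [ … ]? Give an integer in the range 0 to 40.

27

3^128 · 3^32 · 3^16 · 3^2 · 3^1 ≡ 1 · 1 · 1 · 9 · 3 = 27.
27 mod 41 = 27, so 3^179 ≡ 27 (mod 41).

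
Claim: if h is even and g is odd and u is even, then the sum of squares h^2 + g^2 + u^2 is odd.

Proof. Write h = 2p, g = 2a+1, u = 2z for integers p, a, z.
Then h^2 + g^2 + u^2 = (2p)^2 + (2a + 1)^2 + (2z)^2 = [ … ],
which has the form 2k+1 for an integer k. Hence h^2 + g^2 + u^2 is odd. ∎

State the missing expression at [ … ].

2(2a^2 + 2a + 2p^2 + 2z^2) + 1

(2p)^2 + (2a + 1)^2 + (2z)^2 = 4a^2 + 4a + 4p^2 + 4z^2 + 1
= 2(2a^2 + 2a + 2p^2 + 2z^2) + 1.
Since 2a^2 + 2a + 2p^2 + 2z^2 is an integer, the sum of squares is of the form 2k+1 for an integer k.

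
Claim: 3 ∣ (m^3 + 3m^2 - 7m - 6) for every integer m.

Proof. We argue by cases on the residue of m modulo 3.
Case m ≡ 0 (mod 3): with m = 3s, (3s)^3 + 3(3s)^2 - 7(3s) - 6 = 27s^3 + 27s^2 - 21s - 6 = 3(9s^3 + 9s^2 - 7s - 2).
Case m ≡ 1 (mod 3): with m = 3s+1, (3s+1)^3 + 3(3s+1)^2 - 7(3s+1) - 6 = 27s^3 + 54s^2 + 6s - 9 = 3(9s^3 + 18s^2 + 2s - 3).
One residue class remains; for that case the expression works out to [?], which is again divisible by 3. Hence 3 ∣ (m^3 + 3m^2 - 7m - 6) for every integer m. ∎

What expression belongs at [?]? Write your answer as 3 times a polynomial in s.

The residues treated are {0, 1}, so the missing case is m ≡ 2 (mod 3); write m = 3s+2.
Then (3s+2)^3 + 3(3s+2)^2 - 7(3s+2) - 6 = 27s^3 + 81s^2 + 51s = 3(9s^3 + 27s^2 + 17s).

3(9s^3 + 27s^2 + 17s)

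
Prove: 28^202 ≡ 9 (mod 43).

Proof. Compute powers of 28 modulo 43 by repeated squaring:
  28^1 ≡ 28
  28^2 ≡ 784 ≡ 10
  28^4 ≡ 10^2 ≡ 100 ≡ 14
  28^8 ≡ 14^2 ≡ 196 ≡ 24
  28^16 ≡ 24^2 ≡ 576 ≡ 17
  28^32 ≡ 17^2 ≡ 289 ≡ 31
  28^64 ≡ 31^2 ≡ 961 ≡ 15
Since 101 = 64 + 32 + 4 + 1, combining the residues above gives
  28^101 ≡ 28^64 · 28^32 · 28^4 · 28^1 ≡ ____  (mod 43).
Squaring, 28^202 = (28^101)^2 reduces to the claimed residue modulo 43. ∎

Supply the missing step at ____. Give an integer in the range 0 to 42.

Multiply the listed residues: 15 · 31 · 14 · 28 = 465 → 6510 → 182280.
Reducing modulo 43: 182280 = 4239·43 + 3, so 28^101 ≡ 3.

3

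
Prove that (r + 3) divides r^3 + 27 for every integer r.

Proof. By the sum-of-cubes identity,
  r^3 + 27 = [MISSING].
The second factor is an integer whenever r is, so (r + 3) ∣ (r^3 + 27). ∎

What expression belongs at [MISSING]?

a^3 + b^3 = (a + b)(a^2 - ab + b^2). With a = r, b = 3:
r^3 + 27 = (r + 3)(r^2 - 3r + 9).

(r + 3)(r^2 - 3r + 9)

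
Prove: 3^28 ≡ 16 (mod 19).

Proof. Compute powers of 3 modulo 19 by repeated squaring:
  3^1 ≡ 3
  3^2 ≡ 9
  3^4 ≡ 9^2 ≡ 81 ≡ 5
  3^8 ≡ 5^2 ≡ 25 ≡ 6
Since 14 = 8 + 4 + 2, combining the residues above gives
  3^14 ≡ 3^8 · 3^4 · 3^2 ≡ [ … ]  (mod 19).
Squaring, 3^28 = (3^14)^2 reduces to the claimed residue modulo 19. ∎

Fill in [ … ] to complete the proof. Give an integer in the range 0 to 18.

4

3^8 · 3^4 · 3^2 ≡ 6 · 5 · 9 = 270.
270 mod 19 = 4, so 3^14 ≡ 4 (mod 19).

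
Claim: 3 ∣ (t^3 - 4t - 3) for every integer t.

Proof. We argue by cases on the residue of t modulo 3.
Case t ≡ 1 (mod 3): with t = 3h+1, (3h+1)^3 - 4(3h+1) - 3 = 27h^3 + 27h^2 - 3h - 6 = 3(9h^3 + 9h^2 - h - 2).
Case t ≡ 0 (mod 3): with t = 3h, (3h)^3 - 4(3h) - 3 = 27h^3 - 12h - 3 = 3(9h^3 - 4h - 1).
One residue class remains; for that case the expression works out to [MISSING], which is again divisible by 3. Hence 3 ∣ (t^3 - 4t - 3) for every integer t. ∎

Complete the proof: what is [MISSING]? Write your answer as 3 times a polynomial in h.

3(9h^3 + 18h^2 + 8h - 1)

The residues treated are {1, 0}, so the missing case is t ≡ 2 (mod 3); write t = 3h+2.
Then (3h+2)^3 - 4(3h+2) - 3 = 27h^3 + 54h^2 + 24h - 3 = 3(9h^3 + 18h^2 + 8h - 1).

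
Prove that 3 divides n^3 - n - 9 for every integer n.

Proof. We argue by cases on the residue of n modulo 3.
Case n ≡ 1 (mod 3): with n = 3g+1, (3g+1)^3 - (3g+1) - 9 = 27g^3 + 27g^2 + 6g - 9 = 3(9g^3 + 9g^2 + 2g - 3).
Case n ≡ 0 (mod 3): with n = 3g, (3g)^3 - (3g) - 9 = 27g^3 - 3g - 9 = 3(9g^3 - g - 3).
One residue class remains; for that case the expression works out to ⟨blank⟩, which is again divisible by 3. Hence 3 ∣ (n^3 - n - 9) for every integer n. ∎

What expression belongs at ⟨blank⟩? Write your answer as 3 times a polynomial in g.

The residues treated are {1, 0}, so the missing case is n ≡ 2 (mod 3); write n = 3g+2.
Then (3g+2)^3 - (3g+2) - 9 = 27g^3 + 54g^2 + 33g - 3 = 3(9g^3 + 18g^2 + 11g - 1).

3(9g^3 + 18g^2 + 11g - 1)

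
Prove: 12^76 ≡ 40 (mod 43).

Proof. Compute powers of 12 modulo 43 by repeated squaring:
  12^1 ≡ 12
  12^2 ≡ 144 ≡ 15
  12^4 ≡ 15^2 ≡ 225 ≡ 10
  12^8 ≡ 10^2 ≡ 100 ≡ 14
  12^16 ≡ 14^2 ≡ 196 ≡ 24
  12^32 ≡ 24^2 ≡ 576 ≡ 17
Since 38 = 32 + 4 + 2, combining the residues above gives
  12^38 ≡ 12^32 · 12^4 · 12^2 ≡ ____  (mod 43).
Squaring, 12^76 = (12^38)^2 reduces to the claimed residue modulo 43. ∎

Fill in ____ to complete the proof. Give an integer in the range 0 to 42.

13

Multiply the listed residues: 17 · 10 · 15 = 170 → 2550.
Reducing modulo 43: 2550 = 59·43 + 13, so 12^38 ≡ 13.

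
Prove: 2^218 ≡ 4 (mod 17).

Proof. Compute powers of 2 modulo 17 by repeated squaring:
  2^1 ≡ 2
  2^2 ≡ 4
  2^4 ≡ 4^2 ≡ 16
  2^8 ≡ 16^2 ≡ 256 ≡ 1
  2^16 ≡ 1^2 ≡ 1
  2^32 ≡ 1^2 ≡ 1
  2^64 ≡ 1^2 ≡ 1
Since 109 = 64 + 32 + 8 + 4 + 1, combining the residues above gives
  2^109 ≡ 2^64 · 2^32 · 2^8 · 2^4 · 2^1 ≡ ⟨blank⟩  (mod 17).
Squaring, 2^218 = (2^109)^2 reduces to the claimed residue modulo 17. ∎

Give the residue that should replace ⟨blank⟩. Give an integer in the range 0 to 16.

15

Multiply the listed residues: 1 · 1 · 1 · 16 · 2 = 1 → 1 → 16 → 32.
Reducing modulo 17: 32 = 1·17 + 15, so 2^109 ≡ 15.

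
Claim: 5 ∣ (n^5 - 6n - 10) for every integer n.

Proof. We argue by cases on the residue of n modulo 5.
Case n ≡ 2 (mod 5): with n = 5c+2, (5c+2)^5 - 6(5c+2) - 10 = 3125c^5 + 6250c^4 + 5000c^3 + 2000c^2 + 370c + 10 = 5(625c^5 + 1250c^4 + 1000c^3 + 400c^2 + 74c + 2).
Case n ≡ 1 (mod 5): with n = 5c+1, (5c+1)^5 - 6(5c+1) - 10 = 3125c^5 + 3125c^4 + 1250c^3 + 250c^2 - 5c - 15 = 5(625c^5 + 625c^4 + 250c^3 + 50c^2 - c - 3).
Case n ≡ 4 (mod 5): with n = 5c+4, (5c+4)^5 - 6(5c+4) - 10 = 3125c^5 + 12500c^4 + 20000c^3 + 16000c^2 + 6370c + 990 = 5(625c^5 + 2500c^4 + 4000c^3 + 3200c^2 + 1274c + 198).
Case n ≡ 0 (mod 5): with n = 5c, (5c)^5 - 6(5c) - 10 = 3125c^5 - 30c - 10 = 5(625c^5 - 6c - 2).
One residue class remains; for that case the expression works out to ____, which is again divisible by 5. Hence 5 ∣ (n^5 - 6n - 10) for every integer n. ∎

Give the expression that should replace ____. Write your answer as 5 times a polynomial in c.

5(625c^5 + 1875c^4 + 2250c^3 + 1350c^2 + 399c + 43)

Only n ≡ 3 (mod 5) is unaccounted for. Put n = 5c+3:
(5c+3)^5 - 6(5c+3) - 10 expands to 3125c^5 + 9375c^4 + 11250c^3 + 6750c^2 + 1995c + 215,
and factoring out 5 leaves 5(625c^5 + 1875c^4 + 2250c^3 + 1350c^2 + 399c + 43).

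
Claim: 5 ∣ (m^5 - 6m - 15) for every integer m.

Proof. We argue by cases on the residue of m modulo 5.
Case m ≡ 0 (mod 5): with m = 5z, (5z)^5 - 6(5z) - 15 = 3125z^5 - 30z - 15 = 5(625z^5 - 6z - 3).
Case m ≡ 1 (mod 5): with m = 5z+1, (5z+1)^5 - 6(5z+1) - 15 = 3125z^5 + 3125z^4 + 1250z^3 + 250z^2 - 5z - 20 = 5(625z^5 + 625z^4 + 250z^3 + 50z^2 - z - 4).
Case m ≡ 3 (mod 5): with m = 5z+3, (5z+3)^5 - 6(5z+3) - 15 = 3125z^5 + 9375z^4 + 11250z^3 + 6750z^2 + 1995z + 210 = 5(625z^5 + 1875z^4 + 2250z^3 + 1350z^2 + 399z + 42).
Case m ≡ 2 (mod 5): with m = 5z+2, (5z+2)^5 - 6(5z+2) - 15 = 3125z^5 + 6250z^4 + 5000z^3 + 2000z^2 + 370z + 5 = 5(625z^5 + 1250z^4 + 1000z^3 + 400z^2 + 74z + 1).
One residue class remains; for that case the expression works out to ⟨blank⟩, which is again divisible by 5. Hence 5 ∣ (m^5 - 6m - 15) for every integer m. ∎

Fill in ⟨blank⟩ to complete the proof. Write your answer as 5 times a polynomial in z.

The residues treated are {0, 1, 3, 2}, so the missing case is m ≡ 4 (mod 5); write m = 5z+4.
Then (5z+4)^5 - 6(5z+4) - 15 = 3125z^5 + 12500z^4 + 20000z^3 + 16000z^2 + 6370z + 985 = 5(625z^5 + 2500z^4 + 4000z^3 + 3200z^2 + 1274z + 197).

5(625z^5 + 2500z^4 + 4000z^3 + 3200z^2 + 1274z + 197)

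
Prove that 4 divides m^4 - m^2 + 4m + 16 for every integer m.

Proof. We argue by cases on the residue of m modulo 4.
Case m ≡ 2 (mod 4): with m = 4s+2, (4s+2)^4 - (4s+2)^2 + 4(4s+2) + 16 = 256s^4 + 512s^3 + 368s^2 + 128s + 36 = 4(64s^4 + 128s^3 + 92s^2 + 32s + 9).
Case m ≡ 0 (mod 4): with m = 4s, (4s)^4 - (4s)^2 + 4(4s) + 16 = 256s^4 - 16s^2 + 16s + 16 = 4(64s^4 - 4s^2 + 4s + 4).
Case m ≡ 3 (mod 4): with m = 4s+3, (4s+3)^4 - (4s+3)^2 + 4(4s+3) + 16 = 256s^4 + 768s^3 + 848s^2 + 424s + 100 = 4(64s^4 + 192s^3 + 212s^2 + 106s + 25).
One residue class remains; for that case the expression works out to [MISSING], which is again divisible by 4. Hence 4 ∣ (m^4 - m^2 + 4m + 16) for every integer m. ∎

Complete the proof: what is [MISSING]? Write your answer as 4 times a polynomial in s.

Only m ≡ 1 (mod 4) is unaccounted for. Put m = 4s+1:
(4s+1)^4 - (4s+1)^2 + 4(4s+1) + 16 expands to 256s^4 + 256s^3 + 80s^2 + 24s + 20,
and factoring out 4 leaves 4(64s^4 + 64s^3 + 20s^2 + 6s + 5).

4(64s^4 + 64s^3 + 20s^2 + 6s + 5)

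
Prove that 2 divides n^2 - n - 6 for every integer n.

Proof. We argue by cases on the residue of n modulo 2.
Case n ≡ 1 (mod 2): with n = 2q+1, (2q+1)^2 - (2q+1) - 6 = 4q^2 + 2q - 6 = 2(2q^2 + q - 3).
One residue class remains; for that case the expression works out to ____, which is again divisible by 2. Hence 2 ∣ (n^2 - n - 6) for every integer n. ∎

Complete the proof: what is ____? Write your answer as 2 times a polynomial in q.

The residues treated are {1}, so the missing case is n ≡ 0 (mod 2); write n = 2q.
Then (2q)^2 - (2q) - 6 = 4q^2 - 2q - 6 = 2(2q^2 - q - 3).

2(2q^2 - q - 3)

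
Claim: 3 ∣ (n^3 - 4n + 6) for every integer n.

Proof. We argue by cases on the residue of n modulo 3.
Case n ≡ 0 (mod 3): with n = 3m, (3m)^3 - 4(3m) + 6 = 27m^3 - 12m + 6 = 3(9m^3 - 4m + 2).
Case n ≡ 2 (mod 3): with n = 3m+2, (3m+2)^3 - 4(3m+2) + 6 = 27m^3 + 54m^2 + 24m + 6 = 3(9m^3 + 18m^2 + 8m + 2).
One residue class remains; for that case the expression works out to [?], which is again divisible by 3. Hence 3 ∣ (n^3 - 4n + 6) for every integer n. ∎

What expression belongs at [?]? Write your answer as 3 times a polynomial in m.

The residues treated are {0, 2}, so the missing case is n ≡ 1 (mod 3); write n = 3m+1.
Then (3m+1)^3 - 4(3m+1) + 6 = 27m^3 + 27m^2 - 3m + 3 = 3(9m^3 + 9m^2 - m + 1).

3(9m^3 + 9m^2 - m + 1)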